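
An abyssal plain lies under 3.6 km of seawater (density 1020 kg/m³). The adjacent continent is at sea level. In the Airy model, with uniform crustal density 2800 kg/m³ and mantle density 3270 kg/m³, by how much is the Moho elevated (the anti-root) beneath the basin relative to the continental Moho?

13.6 km

In Airy isostatic equilibrium: replacing crust with seawater at the top is compensated by replacing crust with mantle at the base: d (ρ_c − ρ_w) = a (ρ_m − ρ_c).
a = d (ρ_c − ρ_w)/(ρ_m − ρ_c) = 3.6 km × 1780/470 = 13.6 km.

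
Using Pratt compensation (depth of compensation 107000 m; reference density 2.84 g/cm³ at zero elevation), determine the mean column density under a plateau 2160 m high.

2.78 g/cm³

Pratt balance: ρ_ref D = ρ (D + h).
ρ = ρ_ref D/(D + h) = 2.84 × 107000 m/(107000 m + 2160 m) = 2.78 g/cm³.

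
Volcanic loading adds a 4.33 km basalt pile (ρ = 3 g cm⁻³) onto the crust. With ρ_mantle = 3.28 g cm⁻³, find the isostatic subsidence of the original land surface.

3.96 km

Subaerial loading: s = t ρ_load / ρ_m.
s = 4.33 km × 3/3.28 = 3.96 km.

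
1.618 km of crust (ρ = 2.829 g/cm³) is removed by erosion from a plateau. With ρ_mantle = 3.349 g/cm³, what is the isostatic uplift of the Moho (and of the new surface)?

1.37 km

Unloading: uplift u = e ρ_c/ρ_m = 1.618 km × 2.829/3.349 = 1.37 km.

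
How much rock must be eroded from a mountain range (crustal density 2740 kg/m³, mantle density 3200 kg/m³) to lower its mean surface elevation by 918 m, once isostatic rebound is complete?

Net drop Δ = e − u = e − e ρ_c/ρ_m = e (ρ_m − ρ_c)/ρ_m.
e = Δ ρ_m/(ρ_m − ρ_c) = 918 m × 3200/460 = 6390 m.

6390 m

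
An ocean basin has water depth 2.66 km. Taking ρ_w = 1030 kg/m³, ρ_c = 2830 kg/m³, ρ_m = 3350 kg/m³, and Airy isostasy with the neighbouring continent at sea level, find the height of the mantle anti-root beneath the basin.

Balancing pressure at the compensation depth: replacing crust with seawater at the top is compensated by replacing crust with mantle at the base: d (ρ_c − ρ_w) = a (ρ_m − ρ_c).
a = d (ρ_c − ρ_w)/(ρ_m − ρ_c) = 2.66 km × 1800/520 = 9.21 km.

9.21 km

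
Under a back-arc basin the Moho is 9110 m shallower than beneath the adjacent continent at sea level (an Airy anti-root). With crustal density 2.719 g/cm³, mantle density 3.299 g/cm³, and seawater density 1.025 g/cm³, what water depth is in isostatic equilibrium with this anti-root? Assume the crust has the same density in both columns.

3120 m

Replacing a thickness d of crust by seawater at the top must be balanced by replacing crust with mantle at the base: d (ρ_c − ρ_w) = a (ρ_m − ρ_c).
d = a (ρ_m − ρ_c)/(ρ_c − ρ_w) = 9110 m × 0.58/1.694 = 3120 m.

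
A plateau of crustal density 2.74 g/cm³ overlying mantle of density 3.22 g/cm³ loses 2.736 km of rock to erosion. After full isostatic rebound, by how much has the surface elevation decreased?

Rebound u = e ρ_c/ρ_m = 2.736 km × 2.74/3.22 = 2.328 km.
Net surface drop = e − u = 2.736 km − 2.328 km = e (ρ_m − ρ_c)/ρ_m = 0.408 km.

0.408 km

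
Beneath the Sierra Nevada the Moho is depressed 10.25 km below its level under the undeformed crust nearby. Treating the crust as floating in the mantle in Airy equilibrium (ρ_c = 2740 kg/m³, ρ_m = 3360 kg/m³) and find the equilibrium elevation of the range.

2.32 km

For local isostatic compensation: ρ_c h = (ρ_m − ρ_c) r.
h = r (ρ_m − ρ_c) / ρ_c = 10.25 km × (3360 − 2740) / 2740 = 2.32 km.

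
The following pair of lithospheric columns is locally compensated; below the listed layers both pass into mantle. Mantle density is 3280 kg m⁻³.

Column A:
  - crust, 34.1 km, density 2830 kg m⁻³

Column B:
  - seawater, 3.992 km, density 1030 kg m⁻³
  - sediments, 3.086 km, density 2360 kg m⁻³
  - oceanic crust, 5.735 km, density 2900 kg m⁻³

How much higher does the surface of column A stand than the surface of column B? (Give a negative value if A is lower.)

0.41 km

For any compensation level in the mantle, the mantle terms cancel and isostasy reduces to e = (Σt_A − Σt_B) − (Σ(ρt)_A − Σ(ρt)_B) / ρ_m.
Σt_A = 34.1 km; Σt_B = 12.813 km; Σ(ρt)_A = 96503; Σ(ρt)_B = 28026.22 (in km·kg m⁻³).
e = (34.1 − 12.813) − (96503 − 28026.22) / 3280 = 0.41 km.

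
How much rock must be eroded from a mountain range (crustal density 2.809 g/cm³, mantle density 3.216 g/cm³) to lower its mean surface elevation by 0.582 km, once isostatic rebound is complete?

Net drop Δ = e − u = e − e ρ_c/ρ_m = e (ρ_m − ρ_c)/ρ_m.
e = Δ ρ_m/(ρ_m − ρ_c) = 0.582 km × 3.216/0.407 = 4.6 km.

4.6 km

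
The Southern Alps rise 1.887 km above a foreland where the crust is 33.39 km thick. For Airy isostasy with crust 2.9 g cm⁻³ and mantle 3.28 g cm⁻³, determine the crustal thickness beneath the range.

Root depth r = h ρ_c / (ρ_m − ρ_c) = 1.887 km × 2.9 / 0.38 = 14.4 km.
Total thickness = T + h + r = 33.39 km + 1.887 km + 14.4 km = 49.7 km.

49.7 km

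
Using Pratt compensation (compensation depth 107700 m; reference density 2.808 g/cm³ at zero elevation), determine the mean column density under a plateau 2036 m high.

Pratt balance: ρ_ref D = ρ (D + h).
ρ = ρ_ref D/(D + h) = 2.808 × 107700 m/(107700 m + 2036 m) = 2.76 g/cm³.

2.76 g/cm³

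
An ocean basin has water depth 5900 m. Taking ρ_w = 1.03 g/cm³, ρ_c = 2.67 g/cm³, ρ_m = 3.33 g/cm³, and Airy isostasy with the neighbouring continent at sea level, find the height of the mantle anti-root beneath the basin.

14700 m

By Archimedes' principle applied to the lithosphere: replacing crust with seawater at the top is compensated by replacing crust with mantle at the base: d (ρ_c − ρ_w) = a (ρ_m − ρ_c).
a = d (ρ_c − ρ_w)/(ρ_m − ρ_c) = 5900 m × 1.64/0.66 = 14700 m.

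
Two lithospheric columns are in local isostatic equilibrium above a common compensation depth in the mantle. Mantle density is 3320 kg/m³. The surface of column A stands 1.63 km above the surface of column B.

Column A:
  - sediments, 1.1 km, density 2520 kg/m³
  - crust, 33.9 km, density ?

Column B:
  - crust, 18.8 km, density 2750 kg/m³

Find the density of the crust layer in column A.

Take the compensation level at the base of the deeper column (depth z_c below the surface of column A) and equate Σ ρ_i t_i down to z_c; mantle fills any gap and the z_c terms cancel.
Column A: 1.1×2520 + 33.9×ρ + (z_c − 35)×3320
Column B: 1.63×0 + 18.8×2750 + (z_c − 1.63 − 18.8)×3320
The z_c×3320 term appears on both sides and cancels. Collect the known terms of each column as K = Σ(ρt)_known − 3320 × (depth of known layers): K_A = 2772 − 3320×35 = −113428; K_B = 51700 − 3320×(1.63 + 18.8) = −16127.6.
Balance: K_A + 33.9×ρ = K_B, so ρ = (K_B − K_A)/33.9 = 97300.4/33.9 = 2870 kg/m³.

2870 kg/m³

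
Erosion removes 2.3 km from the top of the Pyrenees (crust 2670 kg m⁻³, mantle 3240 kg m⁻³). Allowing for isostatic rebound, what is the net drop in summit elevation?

0.405 km

Rebound u = e ρ_c/ρ_m = 2.3 km × 2670/3240 = 1.895 km.
Net surface drop = e − u = 2.3 km − 1.895 km = e (ρ_m − ρ_c)/ρ_m = 0.405 km.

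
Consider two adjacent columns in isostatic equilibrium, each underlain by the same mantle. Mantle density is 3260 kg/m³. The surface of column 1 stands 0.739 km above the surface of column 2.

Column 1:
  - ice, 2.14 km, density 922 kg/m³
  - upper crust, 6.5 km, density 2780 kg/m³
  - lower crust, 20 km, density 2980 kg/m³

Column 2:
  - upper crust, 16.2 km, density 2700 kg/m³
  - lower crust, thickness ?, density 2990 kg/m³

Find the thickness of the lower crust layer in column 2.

8.3 km

Take the compensation level at the base of the deeper column (depth z_c below the surface of column 1) and equate Σ ρ_i t_i down to z_c; mantle fills any gap and the z_c terms cancel.
Column 1: 2.14×922 + 6.5×2780 + 20×2980 + (z_c − 28.64)×3260
Column 2: 0.739×0 + 16.2×2700 + x×2990 + (z_c − 0.739 − 16.2 − x)×3260
The z_c×3260 term appears on both sides and cancels. Collect the known terms of each column as K = Σ(ρt)_known − 3260 × (depth of known layers): K_1 = 79643.08 − 3260×28.64 = −13723.32; K_2 = 43740 − 3260×(0.739 + 16.2) = −11481.14.
Balance: K_1 = K_2 − x×(3260 − 2990), so x = (K_2 − K_1)/(3260 − 2990) = 2242.18/270 = 8.3 km.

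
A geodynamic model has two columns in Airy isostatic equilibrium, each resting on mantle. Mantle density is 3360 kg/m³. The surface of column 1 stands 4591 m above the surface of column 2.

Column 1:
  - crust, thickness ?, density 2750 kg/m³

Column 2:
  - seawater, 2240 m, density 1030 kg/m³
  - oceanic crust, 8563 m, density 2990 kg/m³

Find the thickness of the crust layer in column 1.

Take the compensation level at the base of the deeper column (depth z_c below the surface of column 1) and equate Σ ρ_i t_i down to z_c; mantle fills any gap and the z_c terms cancel.
Column 1: x×2750 + (z_c − 0 − x)×3360
Column 2: 4591×0 + 2240×1030 + 8563×2990 + (z_c − 4591 − 10803)×3360
The z_c×3360 term appears on both sides and cancels. Collect the known terms of each column as K = Σ(ρt)_known − 3360 × (depth of known layers): K_1 = 0 − 3360×0 = 0; K_2 = 27910570 − 3360×(4591 + 10803) = −23813270.
Balance: K_1 − x×(3360 − 2750) = K_2, so x = (K_1 − K_2)/(3360 − 2750) = 23813300/610 = 39000 m.

39000 m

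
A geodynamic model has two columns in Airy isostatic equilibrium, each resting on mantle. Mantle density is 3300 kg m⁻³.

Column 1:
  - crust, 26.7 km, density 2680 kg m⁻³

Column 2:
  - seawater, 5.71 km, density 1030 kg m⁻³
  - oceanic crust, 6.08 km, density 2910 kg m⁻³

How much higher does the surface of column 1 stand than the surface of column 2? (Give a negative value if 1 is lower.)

0.37 km

For any compensation level in the mantle, the mantle terms cancel and isostasy reduces to e = (Σt_1 − Σt_2) − (Σ(ρt)_1 − Σ(ρt)_2) / ρ_m.
Σt_1 = 26.7 km; Σt_2 = 11.79 km; Σ(ρt)_1 = 71556; Σ(ρt)_2 = 23574.1 (in km·kg m⁻³).
e = (26.7 − 11.79) − (71556 − 23574.1) / 3300 = 0.37 km.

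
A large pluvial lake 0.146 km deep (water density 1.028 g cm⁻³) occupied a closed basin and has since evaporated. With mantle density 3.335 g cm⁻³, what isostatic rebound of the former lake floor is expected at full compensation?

0.045 km

u = d ρ_w/ρ_m = 0.146 km × 1.028/3.335 = 0.045 km.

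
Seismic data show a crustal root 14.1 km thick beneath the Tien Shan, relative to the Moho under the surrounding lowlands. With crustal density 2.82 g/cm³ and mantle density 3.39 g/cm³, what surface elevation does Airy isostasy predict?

2.85 km

By Archimedes' principle applied to the lithosphere: ρ_c h = (ρ_m − ρ_c) r.
h = r (ρ_m − ρ_c) / ρ_c = 14.1 km × (3.39 − 2.82) / 2.82 = 2.85 km.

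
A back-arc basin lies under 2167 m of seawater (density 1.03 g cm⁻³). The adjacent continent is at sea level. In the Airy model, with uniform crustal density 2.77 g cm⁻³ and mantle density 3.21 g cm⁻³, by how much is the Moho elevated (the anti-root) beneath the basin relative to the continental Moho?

8570 m

Isostatic balance requires: replacing crust with seawater at the top is compensated by replacing crust with mantle at the base: d (ρ_c − ρ_w) = a (ρ_m − ρ_c).
a = d (ρ_c − ρ_w)/(ρ_m − ρ_c) = 2167 m × 1.74/0.44 = 8570 m.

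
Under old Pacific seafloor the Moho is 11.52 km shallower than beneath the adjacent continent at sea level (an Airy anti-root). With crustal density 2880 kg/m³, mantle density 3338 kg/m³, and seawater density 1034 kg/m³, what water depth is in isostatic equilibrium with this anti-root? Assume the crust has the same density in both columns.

2.86 km

Replacing a thickness d of crust by seawater at the top must be balanced by replacing crust with mantle at the base: d (ρ_c − ρ_w) = a (ρ_m − ρ_c).
d = a (ρ_m − ρ_c)/(ρ_c − ρ_w) = 11.52 km × 458/1846 = 2.86 km.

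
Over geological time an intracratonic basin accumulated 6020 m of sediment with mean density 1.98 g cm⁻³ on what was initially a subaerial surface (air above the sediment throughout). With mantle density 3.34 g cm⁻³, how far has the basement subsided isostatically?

Subaerial load: s = t ρ_sed / ρ_m = 6020 m × 1.98/3.34 = 3570 m.

3570 m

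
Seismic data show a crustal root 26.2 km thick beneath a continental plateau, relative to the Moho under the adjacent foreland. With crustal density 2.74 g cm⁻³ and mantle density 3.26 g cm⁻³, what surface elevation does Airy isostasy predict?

Balancing pressure at the compensation depth: ρ_c h = (ρ_m − ρ_c) r.
h = r (ρ_m − ρ_c) / ρ_c = 26.2 km × (3.26 − 2.74) / 2.74 = 4.97 km.

4.97 km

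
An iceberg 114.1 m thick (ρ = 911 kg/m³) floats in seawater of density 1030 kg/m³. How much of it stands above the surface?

13.2 m

Floating equilibrium: submerged depth d = t ρ_obj/ρ_fluid = 114.1 m × 911/1030 = 100.9 m.
Freeboard = t − d = 114.1 m − 100.9 m = 13.2 m.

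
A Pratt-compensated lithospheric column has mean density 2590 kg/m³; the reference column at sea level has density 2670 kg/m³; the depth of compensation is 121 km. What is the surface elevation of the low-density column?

ρ_ref D = ρ (D + h) → h = D (ρ_ref − ρ)/ρ.
h = 121 km × (2670 − 2590)/2590 = 3.74 km.

3.74 km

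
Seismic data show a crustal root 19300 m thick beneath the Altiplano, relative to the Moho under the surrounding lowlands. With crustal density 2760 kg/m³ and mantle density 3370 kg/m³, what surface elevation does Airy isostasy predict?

Balancing pressure at the compensation depth: ρ_c h = (ρ_m − ρ_c) r.
h = r (ρ_m − ρ_c) / ρ_c = 19300 m × (3370 − 2760) / 2760 = 4270 m.

4270 m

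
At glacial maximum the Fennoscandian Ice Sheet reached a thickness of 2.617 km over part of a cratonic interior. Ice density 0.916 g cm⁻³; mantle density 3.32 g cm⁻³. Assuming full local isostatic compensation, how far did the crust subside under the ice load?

Balancing pressure at the compensation depth: the ice load ρ_ice t is balanced by mantle displaced below, ρ_m s.
s = t ρ_ice / ρ_m = 2.617 km × 0.916/3.32 = 0.722 km.

0.722 km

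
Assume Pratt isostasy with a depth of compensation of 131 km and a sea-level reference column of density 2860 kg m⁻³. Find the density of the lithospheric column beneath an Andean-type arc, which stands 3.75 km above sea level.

Pratt balance: ρ_ref D = ρ (D + h).
ρ = ρ_ref D/(D + h) = 2860 × 131 km/(131 km + 3.75 km) = 2780 kg m⁻³.

2780 kg m⁻³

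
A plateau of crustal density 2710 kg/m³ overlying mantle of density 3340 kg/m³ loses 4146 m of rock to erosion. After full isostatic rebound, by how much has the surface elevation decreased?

Rebound u = e ρ_c/ρ_m = 4146 m × 2710/3340 = 3364 m.
Net surface drop = e − u = 4146 m − 3364 m = e (ρ_m − ρ_c)/ρ_m = 782 m.

782 m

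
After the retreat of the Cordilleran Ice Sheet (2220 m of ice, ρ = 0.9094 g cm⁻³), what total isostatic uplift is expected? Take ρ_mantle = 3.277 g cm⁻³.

616 m

Removing the load lets mantle flow back in; uplift u satisfies ρ_ice t = ρ_m u.
u = t ρ_ice/ρ_m = 2220 m × 0.9094/3.277 = 616 m.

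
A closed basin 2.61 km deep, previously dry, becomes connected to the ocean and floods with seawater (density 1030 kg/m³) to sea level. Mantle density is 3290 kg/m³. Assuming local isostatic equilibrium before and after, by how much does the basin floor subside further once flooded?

1.19 km

After flooding the water column is d + s deep. Its weight must equal the weight of mantle displaced by the extra subsidence s: (d + s) ρ_w = s ρ_m.
s = d ρ_w / (ρ_m − ρ_w) = 2.61 km × 1030/(3290 − 1030) = 1.19 km.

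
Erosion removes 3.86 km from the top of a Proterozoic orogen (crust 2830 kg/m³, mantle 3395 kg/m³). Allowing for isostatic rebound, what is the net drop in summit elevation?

0.642 km

Rebound u = e ρ_c/ρ_m = 3.86 km × 2830/3395 = 3.218 km.
Net surface drop = e − u = 3.86 km − 3.218 km = e (ρ_m − ρ_c)/ρ_m = 0.642 km.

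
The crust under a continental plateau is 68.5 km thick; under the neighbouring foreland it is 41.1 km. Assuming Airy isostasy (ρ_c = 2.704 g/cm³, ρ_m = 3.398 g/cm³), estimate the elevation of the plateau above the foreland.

5.6 km

Excess crust Δ = 68.5 km − 41.1 km = 27.4 km, split between elevation h and root r with h + r = Δ.
Airy balance ρ_c h = (ρ_m − ρ_c) r gives r = h ρ_c/(ρ_m − ρ_c), so h (1 + ρ_c/(ρ_m − ρ_c)) = Δ, i.e. h = Δ (ρ_m − ρ_c)/ρ_m.
h = 27.4 km × 0.694/3.398 = 5.6 km.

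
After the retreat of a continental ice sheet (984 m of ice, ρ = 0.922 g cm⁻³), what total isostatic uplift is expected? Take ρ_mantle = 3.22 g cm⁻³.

Removing the load lets mantle flow back in; uplift u satisfies ρ_ice t = ρ_m u.
u = t ρ_ice/ρ_m = 984 m × 0.922/3.22 = 282 m.

282 m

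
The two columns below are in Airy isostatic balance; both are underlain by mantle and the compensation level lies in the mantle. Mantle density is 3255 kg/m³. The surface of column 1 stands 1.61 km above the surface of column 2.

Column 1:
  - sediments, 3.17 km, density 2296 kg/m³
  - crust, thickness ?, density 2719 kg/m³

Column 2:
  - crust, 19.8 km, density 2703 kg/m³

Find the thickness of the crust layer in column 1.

Take the compensation level at the base of the deeper column (depth z_c below the surface of column 1) and equate Σ ρ_i t_i down to z_c; mantle fills any gap and the z_c terms cancel.
Column 1: 3.17×2296 + x×2719 + (z_c − 3.17 − x)×3255
Column 2: 1.61×0 + 19.8×2703 + (z_c − 1.61 − 19.8)×3255
The z_c×3255 term appears on both sides and cancels. Collect the known terms of each column as K = Σ(ρt)_known − 3255 × (depth of known layers): K_1 = 7278.32 − 3255×3.17 = −3040.03; K_2 = 53519.4 − 3255×(1.61 + 19.8) = −16170.15.
Balance: K_1 − x×(3255 − 2719) = K_2, so x = (K_1 − K_2)/(3255 − 2719) = 13130.1/536 = 24.5 km.

24.5 km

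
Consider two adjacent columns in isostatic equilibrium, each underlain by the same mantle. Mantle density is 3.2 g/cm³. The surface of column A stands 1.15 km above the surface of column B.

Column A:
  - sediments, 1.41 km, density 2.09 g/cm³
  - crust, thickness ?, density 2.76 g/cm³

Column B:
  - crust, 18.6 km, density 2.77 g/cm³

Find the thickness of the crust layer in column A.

23 km

Take the compensation level at the base of the deeper column (depth z_c below the surface of column A) and equate Σ ρ_i t_i down to z_c; mantle fills any gap and the z_c terms cancel.
Column A: 1.41×2.09 + x×2.76 + (z_c − 1.41 − x)×3.2
Column B: 1.15×0 + 18.6×2.77 + (z_c − 1.15 − 18.6)×3.2
The z_c×3.2 term appears on both sides and cancels. Collect the known terms of each column as K = Σ(ρt)_known − 3.2 × (depth of known layers): K_A = 2.9469 − 3.2×1.41 = −1.5651; K_B = 51.522 − 3.2×(1.15 + 18.6) = −11.678.
Balance: K_A − x×(3.2 − 2.76) = K_B, so x = (K_A − K_B)/(3.2 − 2.76) = 10.1129/0.44 = 23 km.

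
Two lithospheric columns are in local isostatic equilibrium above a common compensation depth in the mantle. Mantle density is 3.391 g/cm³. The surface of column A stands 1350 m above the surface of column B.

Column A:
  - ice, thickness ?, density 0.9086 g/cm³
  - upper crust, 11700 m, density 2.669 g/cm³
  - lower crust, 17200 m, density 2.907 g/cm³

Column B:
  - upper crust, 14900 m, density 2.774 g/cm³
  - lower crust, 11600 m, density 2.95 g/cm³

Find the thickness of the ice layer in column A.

852 m

Take the compensation level at the base of the deeper column (depth z_c below the surface of column A) and equate Σ ρ_i t_i down to z_c; mantle fills any gap and the z_c terms cancel.
Column A: x×0.9086 + 11700×2.669 + 17200×2.907 + (z_c − 28900 − x)×3.391
Column B: 1350×0 + 14900×2.774 + 11600×2.95 + (z_c − 1350 − 26500)×3.391
The z_c×3.391 term appears on both sides and cancels. Collect the known terms of each column as K = Σ(ρt)_known − 3.391 × (depth of known layers): K_A = 81227.7 − 3.391×28900 = −16772.2; K_B = 75552.6 − 3.391×(1350 + 26500) = −18886.75.
Balance: K_A − x×(3.391 − 0.9086) = K_B, so x = (K_A − K_B)/(3.391 − 0.9086) = 2114.55/2.4824 = 852 m.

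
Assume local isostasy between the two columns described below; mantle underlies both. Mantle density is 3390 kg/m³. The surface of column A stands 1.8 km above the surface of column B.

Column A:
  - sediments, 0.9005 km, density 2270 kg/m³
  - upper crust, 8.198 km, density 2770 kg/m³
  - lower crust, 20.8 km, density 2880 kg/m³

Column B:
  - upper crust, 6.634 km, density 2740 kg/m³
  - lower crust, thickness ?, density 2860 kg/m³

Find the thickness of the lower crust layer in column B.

11.9 km

Take the compensation level at the base of the deeper column (depth z_c below the surface of column A) and equate Σ ρ_i t_i down to z_c; mantle fills any gap and the z_c terms cancel.
Column A: 0.9005×2270 + 8.198×2770 + 20.8×2880 + (z_c − 29.8985)×3390
Column B: 1.8×0 + 6.634×2740 + x×2860 + (z_c − 1.8 − 6.634 − x)×3390
The z_c×3390 term appears on both sides and cancels. Collect the known terms of each column as K = Σ(ρt)_known − 3390 × (depth of known layers): K_A = 84656.595 − 3390×29.8985 = −16699.32; K_B = 18177.16 − 3390×(1.8 + 6.634) = −10414.1.
Balance: K_A = K_B − x×(3390 − 2860), so x = (K_B − K_A)/(3390 − 2860) = 6285.22/530 = 11.9 km.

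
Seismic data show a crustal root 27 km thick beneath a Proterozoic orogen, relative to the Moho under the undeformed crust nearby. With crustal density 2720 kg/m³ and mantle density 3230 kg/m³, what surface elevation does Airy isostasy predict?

5.06 km

Isostatic balance requires: ρ_c h = (ρ_m − ρ_c) r.
h = r (ρ_m − ρ_c) / ρ_c = 27 km × (3230 − 2720) / 2720 = 5.06 km.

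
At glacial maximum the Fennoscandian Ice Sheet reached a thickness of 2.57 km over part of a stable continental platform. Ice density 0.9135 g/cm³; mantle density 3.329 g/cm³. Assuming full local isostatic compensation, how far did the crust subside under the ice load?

0.705 km

Equating mass per unit area of the two columns: the ice load ρ_ice t is balanced by mantle displaced below, ρ_m s.
s = t ρ_ice / ρ_m = 2.57 km × 0.9135/3.329 = 0.705 km.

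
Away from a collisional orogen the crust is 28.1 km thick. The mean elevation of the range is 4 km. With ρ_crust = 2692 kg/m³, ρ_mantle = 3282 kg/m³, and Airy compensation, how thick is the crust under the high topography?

50.4 km

Root depth r = h ρ_c / (ρ_m − ρ_c) = 4 km × 2692 / 590 = 18.25 km.
Total thickness = T + h + r = 28.1 km + 4 km + 18.25 km = 50.4 km.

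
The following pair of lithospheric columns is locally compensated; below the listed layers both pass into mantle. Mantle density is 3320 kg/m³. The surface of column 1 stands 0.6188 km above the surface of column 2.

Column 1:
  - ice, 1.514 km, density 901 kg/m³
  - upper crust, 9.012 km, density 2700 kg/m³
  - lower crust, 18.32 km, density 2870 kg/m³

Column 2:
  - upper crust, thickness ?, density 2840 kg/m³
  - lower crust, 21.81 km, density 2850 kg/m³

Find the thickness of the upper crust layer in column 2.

10.8 km

Take the compensation level at the base of the deeper column (depth z_c below the surface of column 1) and equate Σ ρ_i t_i down to z_c; mantle fills any gap and the z_c terms cancel.
Column 1: 1.514×901 + 9.012×2700 + 18.32×2870 + (z_c − 28.846)×3320
Column 2: 0.6188×0 + x×2840 + 21.81×2850 + (z_c − 0.6188 − 21.81 − x)×3320
The z_c×3320 term appears on both sides and cancels. Collect the known terms of each column as K = Σ(ρt)_known − 3320 × (depth of known layers): K_1 = 78274.914 − 3320×28.846 = −17493.806; K_2 = 62158.5 − 3320×(0.6188 + 21.81) = −12305.116.
Balance: K_1 = K_2 − x×(3320 − 2840), so x = (K_2 − K_1)/(3320 − 2840) = 5188.69/480 = 10.8 km.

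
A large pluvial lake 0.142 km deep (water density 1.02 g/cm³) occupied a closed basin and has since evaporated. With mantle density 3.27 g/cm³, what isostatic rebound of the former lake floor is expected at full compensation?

u = d ρ_w/ρ_m = 0.142 km × 1.02/3.27 = 0.0443 km.

0.0443 km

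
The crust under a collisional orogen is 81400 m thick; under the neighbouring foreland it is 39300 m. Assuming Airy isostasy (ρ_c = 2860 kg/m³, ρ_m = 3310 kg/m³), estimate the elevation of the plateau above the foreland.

Excess crust Δ = 81400 m − 39300 m = 42100 m, split between elevation h and root r with h + r = Δ.
Airy balance ρ_c h = (ρ_m − ρ_c) r gives r = h ρ_c/(ρ_m − ρ_c), so h (1 + ρ_c/(ρ_m − ρ_c)) = Δ, i.e. h = Δ (ρ_m − ρ_c)/ρ_m.
h = 42100 m × 450/3310 = 5720 m.

5720 m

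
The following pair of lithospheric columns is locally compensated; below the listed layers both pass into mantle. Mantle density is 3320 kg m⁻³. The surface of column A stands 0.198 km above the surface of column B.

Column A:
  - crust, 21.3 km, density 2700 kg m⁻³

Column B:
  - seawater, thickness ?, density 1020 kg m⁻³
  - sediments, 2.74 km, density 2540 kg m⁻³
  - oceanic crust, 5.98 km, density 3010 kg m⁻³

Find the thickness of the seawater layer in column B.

3.72 km

Take the compensation level at the base of the deeper column (depth z_c below the surface of column A) and equate Σ ρ_i t_i down to z_c; mantle fills any gap and the z_c terms cancel.
Column A: 21.3×2700 + (z_c − 21.3)×3320
Column B: 0.198×0 + x×1020 + 2.74×2540 + 5.98×3010 + (z_c − 0.198 − 8.72 − x)×3320
The z_c×3320 term appears on both sides and cancels. Collect the known terms of each column as K = Σ(ρt)_known − 3320 × (depth of known layers): K_A = 57510 − 3320×21.3 = −13206; K_B = 24959.4 − 3320×(0.198 + 8.72) = −4648.36.
Balance: K_A = K_B − x×(3320 − 1020), so x = (K_B − K_A)/(3320 − 1020) = 8557.64/2300 = 3.72 km.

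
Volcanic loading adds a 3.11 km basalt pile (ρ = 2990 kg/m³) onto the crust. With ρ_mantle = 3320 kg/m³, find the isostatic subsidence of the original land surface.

Subaerial loading: s = t ρ_load / ρ_m.
s = 3.11 km × 2990/3320 = 2.8 km.

2.8 km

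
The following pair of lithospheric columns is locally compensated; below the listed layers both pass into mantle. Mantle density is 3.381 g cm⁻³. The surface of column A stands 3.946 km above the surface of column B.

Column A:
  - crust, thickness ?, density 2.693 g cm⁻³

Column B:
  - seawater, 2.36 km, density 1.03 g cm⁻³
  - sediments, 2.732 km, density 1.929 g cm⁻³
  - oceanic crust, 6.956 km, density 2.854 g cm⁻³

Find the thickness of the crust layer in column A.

Take the compensation level at the base of the deeper column (depth z_c below the surface of column A) and equate Σ ρ_i t_i down to z_c; mantle fills any gap and the z_c terms cancel.
Column A: x×2.693 + (z_c − 0 − x)×3.381
Column B: 3.946×0 + 2.36×1.03 + 2.732×1.929 + 6.956×2.854 + (z_c − 3.946 − 12.048)×3.381
The z_c×3.381 term appears on both sides and cancels. Collect the known terms of each column as K = Σ(ρt)_known − 3.381 × (depth of known layers): K_A = 0 − 3.381×0 = 0; K_B = 27.553252 − 3.381×(3.946 + 12.048) = −26.522462.
Balance: K_A − x×(3.381 − 2.693) = K_B, so x = (K_A − K_B)/(3.381 − 2.693) = 26.5225/0.688 = 38.6 km.

38.6 km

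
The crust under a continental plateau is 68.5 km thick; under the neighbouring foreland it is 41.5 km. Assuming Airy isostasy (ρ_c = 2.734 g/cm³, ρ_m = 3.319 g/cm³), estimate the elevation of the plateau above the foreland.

4.76 km

Excess crust Δ = 68.5 km − 41.5 km = 27 km, split between elevation h and root r with h + r = Δ.
Airy balance ρ_c h = (ρ_m − ρ_c) r gives r = h ρ_c/(ρ_m − ρ_c), so h (1 + ρ_c/(ρ_m − ρ_c)) = Δ, i.e. h = Δ (ρ_m − ρ_c)/ρ_m.
h = 27 km × 0.585/3.319 = 4.76 km.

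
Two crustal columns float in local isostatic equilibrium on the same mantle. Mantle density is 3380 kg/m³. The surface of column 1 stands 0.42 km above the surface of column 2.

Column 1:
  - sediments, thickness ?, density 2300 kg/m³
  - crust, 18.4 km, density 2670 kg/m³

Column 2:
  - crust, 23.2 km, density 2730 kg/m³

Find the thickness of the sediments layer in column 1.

3.18 km

Take the compensation level at the base of the deeper column (depth z_c below the surface of column 1) and equate Σ ρ_i t_i down to z_c; mantle fills any gap and the z_c terms cancel.
Column 1: x×2300 + 18.4×2670 + (z_c − 18.4 − x)×3380
Column 2: 0.42×0 + 23.2×2730 + (z_c − 0.42 − 23.2)×3380
The z_c×3380 term appears on both sides and cancels. Collect the known terms of each column as K = Σ(ρt)_known − 3380 × (depth of known layers): K_1 = 49128 − 3380×18.4 = −13064; K_2 = 63336 − 3380×(0.42 + 23.2) = −16499.6.
Balance: K_1 − x×(3380 − 2300) = K_2, so x = (K_1 − K_2)/(3380 − 2300) = 3435.6/1080 = 3.18 km.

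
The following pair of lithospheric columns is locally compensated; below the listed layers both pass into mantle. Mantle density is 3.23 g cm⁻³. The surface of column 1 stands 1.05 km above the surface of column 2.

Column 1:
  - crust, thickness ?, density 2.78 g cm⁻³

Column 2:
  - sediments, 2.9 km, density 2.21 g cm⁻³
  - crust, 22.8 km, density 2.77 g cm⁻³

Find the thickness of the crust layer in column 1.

37.4 km

Take the compensation level at the base of the deeper column (depth z_c below the surface of column 1) and equate Σ ρ_i t_i down to z_c; mantle fills any gap and the z_c terms cancel.
Column 1: x×2.78 + (z_c − 0 − x)×3.23
Column 2: 1.05×0 + 2.9×2.21 + 22.8×2.77 + (z_c − 1.05 − 25.7)×3.23
The z_c×3.23 term appears on both sides and cancels. Collect the known terms of each column as K = Σ(ρt)_known − 3.23 × (depth of known layers): K_1 = 0 − 3.23×0 = 0; K_2 = 69.565 − 3.23×(1.05 + 25.7) = −16.8375.
Balance: K_1 − x×(3.23 − 2.78) = K_2, so x = (K_1 − K_2)/(3.23 − 2.78) = 16.8375/0.45 = 37.4 km.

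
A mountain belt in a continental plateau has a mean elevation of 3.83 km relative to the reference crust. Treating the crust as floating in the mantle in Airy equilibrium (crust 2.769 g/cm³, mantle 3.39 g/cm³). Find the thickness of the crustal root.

17.1 km

Balancing pressure at the compensation depth: the weight of the topography is balanced by the buoyancy of the root, ρ_c h = (ρ_m − ρ_c) r.
r = h · ρ_c / (ρ_m − ρ_c) = 3.83 km × 2.769 / (3.39 − 2.769) = 17.1 km.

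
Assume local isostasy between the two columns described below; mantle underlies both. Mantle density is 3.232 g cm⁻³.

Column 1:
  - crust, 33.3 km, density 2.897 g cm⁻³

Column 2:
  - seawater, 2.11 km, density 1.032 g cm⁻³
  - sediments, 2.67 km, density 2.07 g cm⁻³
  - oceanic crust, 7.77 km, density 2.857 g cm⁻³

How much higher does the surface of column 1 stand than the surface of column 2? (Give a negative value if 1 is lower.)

For any compensation level in the mantle, the mantle terms cancel and isostasy reduces to e = (Σt_1 − Σt_2) − (Σ(ρt)_1 − Σ(ρt)_2) / ρ_m.
Σt_1 = 33.3 km; Σt_2 = 12.55 km; Σ(ρt)_1 = 96.4701; Σ(ρt)_2 = 29.90331 (in km·g cm⁻³).
e = (33.3 − 12.55) − (96.4701 − 29.90331) / 3.232 = 0.154 km.

0.154 km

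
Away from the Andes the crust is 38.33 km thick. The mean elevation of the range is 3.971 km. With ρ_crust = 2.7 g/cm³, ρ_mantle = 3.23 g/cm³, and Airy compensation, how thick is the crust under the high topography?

62.5 km

Root depth r = h ρ_c / (ρ_m − ρ_c) = 3.971 km × 2.7 / 0.53 = 20.23 km.
Total thickness = T + h + r = 38.33 km + 3.971 km + 20.23 km = 62.5 km.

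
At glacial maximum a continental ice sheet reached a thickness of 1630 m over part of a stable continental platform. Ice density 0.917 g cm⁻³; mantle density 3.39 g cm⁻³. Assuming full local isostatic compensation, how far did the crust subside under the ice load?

441 m

Equating mass per unit area of the two columns: the ice load ρ_ice t is balanced by mantle displaced below, ρ_m s.
s = t ρ_ice / ρ_m = 1630 m × 0.917/3.39 = 441 m.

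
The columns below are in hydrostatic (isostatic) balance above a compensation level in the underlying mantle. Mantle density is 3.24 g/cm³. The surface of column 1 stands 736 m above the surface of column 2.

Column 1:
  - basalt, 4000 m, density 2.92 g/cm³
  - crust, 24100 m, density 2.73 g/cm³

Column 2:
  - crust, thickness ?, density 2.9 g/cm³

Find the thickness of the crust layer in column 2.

32900 m

Take the compensation level at the base of the deeper column (depth z_c below the surface of column 1) and equate Σ ρ_i t_i down to z_c; mantle fills any gap and the z_c terms cancel.
Column 1: 4000×2.92 + 24100×2.73 + (z_c − 28100)×3.24
Column 2: 736×0 + x×2.9 + (z_c − 736 − 0 − x)×3.24
The z_c×3.24 term appears on both sides and cancels. Collect the known terms of each column as K = Σ(ρt)_known − 3.24 × (depth of known layers): K_1 = 77473 − 3.24×28100 = −13571; K_2 = 0 − 3.24×(736 + 0) = −2384.64.
Balance: K_1 = K_2 − x×(3.24 − 2.9), so x = (K_2 − K_1)/(3.24 − 2.9) = 11186.4/0.34 = 32900 m.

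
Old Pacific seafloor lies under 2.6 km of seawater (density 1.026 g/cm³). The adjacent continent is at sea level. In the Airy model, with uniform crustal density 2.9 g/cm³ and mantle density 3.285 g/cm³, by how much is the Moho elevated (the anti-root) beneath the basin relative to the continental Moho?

Equating mass per unit area of the two columns: replacing crust with seawater at the top is compensated by replacing crust with mantle at the base: d (ρ_c − ρ_w) = a (ρ_m − ρ_c).
a = d (ρ_c − ρ_w)/(ρ_m − ρ_c) = 2.6 km × 1.874/0.385 = 12.7 km.

12.7 km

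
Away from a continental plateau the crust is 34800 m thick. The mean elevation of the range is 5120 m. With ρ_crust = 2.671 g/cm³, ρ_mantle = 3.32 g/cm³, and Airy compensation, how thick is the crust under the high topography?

61000 m

Root depth r = h ρ_c / (ρ_m − ρ_c) = 5120 m × 2.671 / 0.649 = 21070 m.
Total thickness = T + h + r = 34800 m + 5120 m + 21070 m = 61000 m.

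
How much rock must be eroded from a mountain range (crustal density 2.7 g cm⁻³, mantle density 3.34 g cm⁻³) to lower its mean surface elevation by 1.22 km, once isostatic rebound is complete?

6.37 km

Net drop Δ = e − u = e − e ρ_c/ρ_m = e (ρ_m − ρ_c)/ρ_m.
e = Δ ρ_m/(ρ_m − ρ_c) = 1.22 km × 3.34/0.64 = 6.37 km.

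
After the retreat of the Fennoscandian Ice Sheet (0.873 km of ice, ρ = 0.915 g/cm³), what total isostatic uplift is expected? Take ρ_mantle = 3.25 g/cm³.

0.246 km

Removing the load lets mantle flow back in; uplift u satisfies ρ_ice t = ρ_m u.
u = t ρ_ice/ρ_m = 0.873 km × 0.915/3.25 = 0.246 km.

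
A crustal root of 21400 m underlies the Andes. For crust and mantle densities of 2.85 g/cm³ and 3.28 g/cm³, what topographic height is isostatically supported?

3230 m

Isostatic balance requires: ρ_c h = (ρ_m − ρ_c) r.
h = r (ρ_m − ρ_c) / ρ_c = 21400 m × (3.28 − 2.85) / 2.85 = 3230 m.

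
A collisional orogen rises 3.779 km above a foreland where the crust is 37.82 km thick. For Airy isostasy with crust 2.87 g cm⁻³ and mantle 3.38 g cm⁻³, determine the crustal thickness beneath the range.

Root depth r = h ρ_c / (ρ_m − ρ_c) = 3.779 km × 2.87 / 0.51 = 21.27 km.
Total thickness = T + h + r = 37.82 km + 3.779 km + 21.27 km = 62.9 km.

62.9 km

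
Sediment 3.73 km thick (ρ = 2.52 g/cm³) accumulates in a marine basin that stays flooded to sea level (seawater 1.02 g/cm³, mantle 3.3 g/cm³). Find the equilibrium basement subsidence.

Submarine loading: the sediment displaces seawater, and the subsidence is in turn flooded, so s (ρ_m − ρ_w) = t (ρ_sed − ρ_w).
s = 3.73 km × (2.52 − 1.02) / (3.3 − 1.02) = 2.45 km.

2.45 km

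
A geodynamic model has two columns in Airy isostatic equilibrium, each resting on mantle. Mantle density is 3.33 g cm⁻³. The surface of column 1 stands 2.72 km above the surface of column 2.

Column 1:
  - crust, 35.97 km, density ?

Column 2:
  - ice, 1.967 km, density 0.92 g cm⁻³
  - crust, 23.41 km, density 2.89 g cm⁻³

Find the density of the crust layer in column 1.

2.66 g cm⁻³

Take the compensation level at the base of the deeper column (depth z_c below the surface of column 1) and equate Σ ρ_i t_i down to z_c; mantle fills any gap and the z_c terms cancel.
Column 1: 35.97×ρ + (z_c − 35.97)×3.33
Column 2: 2.72×0 + 1.967×0.92 + 23.41×2.89 + (z_c − 2.72 − 25.377)×3.33
The z_c×3.33 term appears on both sides and cancels. Collect the known terms of each column as K = Σ(ρt)_known − 3.33 × (depth of known layers): K_1 = 0 − 3.33×35.97 = −119.7801; K_2 = 69.46454 − 3.33×(2.72 + 25.377) = −24.09847.
Balance: K_1 + 35.97×ρ = K_2, so ρ = (K_2 − K_1)/35.97 = 95.6816/35.97 = 2.66 g cm⁻³.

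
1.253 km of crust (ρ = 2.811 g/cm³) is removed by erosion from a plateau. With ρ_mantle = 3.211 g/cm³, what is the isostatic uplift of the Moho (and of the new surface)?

1.1 km

Unloading: uplift u = e ρ_c/ρ_m = 1.253 km × 2.811/3.211 = 1.1 km.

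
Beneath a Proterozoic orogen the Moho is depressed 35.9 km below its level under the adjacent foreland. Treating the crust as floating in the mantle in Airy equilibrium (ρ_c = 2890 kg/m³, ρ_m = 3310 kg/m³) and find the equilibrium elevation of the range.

5.22 km

In Airy isostatic equilibrium: ρ_c h = (ρ_m − ρ_c) r.
h = r (ρ_m − ρ_c) / ρ_c = 35.9 km × (3310 − 2890) / 2890 = 5.22 km.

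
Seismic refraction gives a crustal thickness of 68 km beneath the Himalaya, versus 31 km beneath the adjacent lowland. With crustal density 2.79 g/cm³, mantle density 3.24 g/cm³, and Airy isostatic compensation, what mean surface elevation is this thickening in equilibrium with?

Excess crust Δ = 68 km − 31 km = 37 km, split between elevation h and root r with h + r = Δ.
Airy balance ρ_c h = (ρ_m − ρ_c) r gives r = h ρ_c/(ρ_m − ρ_c), so h (1 + ρ_c/(ρ_m − ρ_c)) = Δ, i.e. h = Δ (ρ_m − ρ_c)/ρ_m.
h = 37 km × 0.45/3.24 = 5.14 km.

5.14 km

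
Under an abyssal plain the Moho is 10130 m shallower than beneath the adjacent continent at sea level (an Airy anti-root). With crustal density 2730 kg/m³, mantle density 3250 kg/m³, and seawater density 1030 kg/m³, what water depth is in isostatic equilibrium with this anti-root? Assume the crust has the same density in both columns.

Replacing a thickness d of crust by seawater at the top must be balanced by replacing crust with mantle at the base: d (ρ_c − ρ_w) = a (ρ_m − ρ_c).
d = a (ρ_m − ρ_c)/(ρ_c − ρ_w) = 10130 m × 520/1700 = 3100 m.

3100 m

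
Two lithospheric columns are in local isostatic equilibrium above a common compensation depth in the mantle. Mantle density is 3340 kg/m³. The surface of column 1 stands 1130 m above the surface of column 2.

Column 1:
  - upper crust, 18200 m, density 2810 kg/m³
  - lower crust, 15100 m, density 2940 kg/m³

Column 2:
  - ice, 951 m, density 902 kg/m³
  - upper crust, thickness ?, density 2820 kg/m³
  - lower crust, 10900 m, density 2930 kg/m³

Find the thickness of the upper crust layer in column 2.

Take the compensation level at the base of the deeper column (depth z_c below the surface of column 1) and equate Σ ρ_i t_i down to z_c; mantle fills any gap and the z_c terms cancel.
Column 1: 18200×2810 + 15100×2940 + (z_c − 33300)×3340
Column 2: 1130×0 + 951×902 + x×2820 + 10900×2930 + (z_c − 1130 − 11851 − x)×3340
The z_c×3340 term appears on both sides and cancels. Collect the known terms of each column as K = Σ(ρt)_known − 3340 × (depth of known layers): K_1 = 95536000 − 3340×33300 = −15686000; K_2 = 32794802 − 3340×(1130 + 11851) = −10561738.
Balance: K_1 = K_2 − x×(3340 − 2820), so x = (K_2 − K_1)/(3340 − 2820) = 5124260/520 = 9850 m.

9850 m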